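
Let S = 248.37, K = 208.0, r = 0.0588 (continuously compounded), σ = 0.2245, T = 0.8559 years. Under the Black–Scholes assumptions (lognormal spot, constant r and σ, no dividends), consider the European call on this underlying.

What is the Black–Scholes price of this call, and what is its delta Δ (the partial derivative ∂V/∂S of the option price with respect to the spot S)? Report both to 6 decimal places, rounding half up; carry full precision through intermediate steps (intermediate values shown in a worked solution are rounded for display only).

price = 53.749426
Δ = 0.884970

σ√T = 0.2245·√0.8559 = 0.207696
d₁ = (ln(S/K) + (r+σ²/2)T) / (σ√T) = (ln(248.37/208.0) + (0.0588+0.2245²/2)·0.8559) / 0.207696 = (0.177381 + 0.071896) / 0.207696 = 1.200203
d₂ = d₁ − σ√T = 1.200203 − 0.207696 = 0.992507
e^{−rT} = e^{−0.0588·0.8559} = 0.950918
N(d₁) = 0.884970,  N(d₂) = 0.839525
Call price V = S·N(d₁) − K·e^{−rT}·N(d₂) = 219.799934 − 166.050508 = 53.749426
Δ = N(d₁) = 0.884970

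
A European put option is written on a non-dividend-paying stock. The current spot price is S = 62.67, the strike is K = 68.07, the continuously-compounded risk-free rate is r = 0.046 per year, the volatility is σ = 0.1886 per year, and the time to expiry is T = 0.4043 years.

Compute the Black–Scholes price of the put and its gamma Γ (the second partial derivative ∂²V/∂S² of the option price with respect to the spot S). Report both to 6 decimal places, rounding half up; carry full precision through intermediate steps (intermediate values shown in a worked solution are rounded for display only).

σ√T = 0.1886·√0.4043 = 0.119921
d₁ = (ln(S/K) + (r+σ²/2)T) / (σ√T) = (ln(62.67/68.07) + (0.046+0.1886²/2)·0.4043) / 0.119921 = (-0.082654 + 0.025788) / 0.119921 = -0.474193
d₂ = d₁ − σ√T = -0.474193 − 0.119921 = -0.594113
e^{−rT} = e^{−0.046·0.4043} = 0.981574
N(−d₁) = 0.682319,  N(−d₂) = 0.723782
Put price V = K·e^{−rT}·N(−d₂) − S·N(−d₁) = 48.360025 − 42.760919 = 5.599106
φ(d₁) = (1/√(2π))·e^{−d₁²/2} = 0.356519
Γ = φ(d₁) / (S·σ·√T) = 0.047438

price = 5.599106
Γ = 0.047438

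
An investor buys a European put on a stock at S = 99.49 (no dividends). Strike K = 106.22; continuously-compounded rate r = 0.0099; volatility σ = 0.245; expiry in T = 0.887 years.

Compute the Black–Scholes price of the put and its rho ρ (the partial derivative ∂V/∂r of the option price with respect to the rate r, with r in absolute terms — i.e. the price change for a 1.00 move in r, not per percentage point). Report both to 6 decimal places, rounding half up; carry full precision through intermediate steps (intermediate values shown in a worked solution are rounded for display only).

σ√T = 0.245·√0.887 = 0.230743
d₁ = (ln(S/K) + (r+σ²/2)T) / (σ√T) = (ln(99.49/106.22) + (0.0099+0.245²/2)·0.887) / 0.230743 = (-0.065455 + 0.035402) / 0.230743 = -0.130244
d₂ = d₁ − σ√T = -0.130244 − 0.230743 = -0.360987
e^{−rT} = e^{−0.0099·0.887} = 0.991257
N(−d₁) = 0.551813,  N(−d₂) = 0.640945
Put price V = K·e^{−rT}·N(−d₂) − S·N(−d₁) = 67.485992 − 54.899914 = 12.586078
ρ = −K·T·e^{−rT}·N(−d₂) = -59.860075

price = 12.586078
ρ = -59.860075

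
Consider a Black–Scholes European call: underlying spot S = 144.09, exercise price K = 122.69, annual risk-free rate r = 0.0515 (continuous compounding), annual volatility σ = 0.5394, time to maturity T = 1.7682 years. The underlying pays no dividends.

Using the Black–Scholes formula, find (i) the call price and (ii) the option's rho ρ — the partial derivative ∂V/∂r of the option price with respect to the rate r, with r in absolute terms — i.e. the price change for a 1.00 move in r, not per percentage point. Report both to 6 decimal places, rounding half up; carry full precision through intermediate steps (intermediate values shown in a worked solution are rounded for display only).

σ√T = 0.5394·√1.7682 = 0.717260
d₁ = (ln(S/K) + (r+σ²/2)T) / (σ√T) = (ln(144.09/122.69) + (0.0515+0.5394²/2)·1.7682) / 0.717260 = (0.160777 + 0.348293) / 0.717260 = 0.709743
d₂ = d₁ − σ√T = 0.709743 − 0.717260 = -0.007517
e^{−rT} = e^{−0.0515·1.7682} = 0.912961
N(d₁) = 0.761068,  N(d₂) = 0.497001
Call price V = S·N(d₁) − K·e^{−rT}·N(d₂) = 109.662338 − 55.669694 = 53.992644
ρ = K·T·e^{−rT}·N(d₂) = 98.435154

price = 53.992644
ρ = 98.435154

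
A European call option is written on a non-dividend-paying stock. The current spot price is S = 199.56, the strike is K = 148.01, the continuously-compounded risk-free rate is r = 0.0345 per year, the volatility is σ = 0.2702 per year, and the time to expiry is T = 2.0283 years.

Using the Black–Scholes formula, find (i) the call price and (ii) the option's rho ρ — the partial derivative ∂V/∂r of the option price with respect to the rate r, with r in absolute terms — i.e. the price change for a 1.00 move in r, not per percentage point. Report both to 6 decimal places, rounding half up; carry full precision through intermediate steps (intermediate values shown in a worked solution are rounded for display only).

σ√T = 0.2702·√2.0283 = 0.384815
d₁ = (ln(S/K) + (r+σ²/2)T) / (σ√T) = (ln(199.56/148.01) + (0.0345+0.2702²/2)·2.0283) / 0.384815 = (0.298835 + 0.144017) / 0.384815 = 1.150821
d₂ = d₁ − σ√T = 1.150821 − 0.384815 = 0.766006
e^{−rT} = e^{−0.0345·2.0283} = 0.932416
N(d₁) = 0.875097,  N(d₂) = 0.778164
Call price V = S·N(d₁) − K·e^{−rT}·N(d₂) = 174.634362 − 107.391943 = 67.242419
ρ = K·T·e^{−rT}·N(d₂) = 217.823079

price = 67.242419
ρ = 217.823079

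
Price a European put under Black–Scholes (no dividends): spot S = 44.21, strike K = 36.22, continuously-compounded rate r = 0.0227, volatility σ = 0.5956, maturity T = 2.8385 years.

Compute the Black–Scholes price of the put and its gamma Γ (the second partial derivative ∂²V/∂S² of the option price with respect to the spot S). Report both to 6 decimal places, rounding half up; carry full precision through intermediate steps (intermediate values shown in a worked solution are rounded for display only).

σ√T = 0.5956·√2.8385 = 1.003458
d₁ = (ln(S/K) + (r+σ²/2)T) / (σ√T) = (ln(44.21/36.22) + (0.0227+0.5956²/2)·2.8385) / 1.003458 = (0.199340 + 0.567898) / 1.003458 = 0.764593
d₂ = d₁ − σ√T = 0.764593 − 1.003458 = -0.238864
e^{−rT} = e^{−0.0227·2.8385} = 0.937598
N(−d₁) = 0.222257,  N(−d₂) = 0.594395
Put price V = K·e^{−rT}·N(−d₂) − S·N(−d₁) = 20.185523 − 9.825974 = 10.359549
φ(d₁) = (1/√(2π))·e^{−d₁²/2} = 0.297828
Γ = φ(d₁) / (S·σ·√T) = 0.006713

price = 10.359549
Γ = 0.006713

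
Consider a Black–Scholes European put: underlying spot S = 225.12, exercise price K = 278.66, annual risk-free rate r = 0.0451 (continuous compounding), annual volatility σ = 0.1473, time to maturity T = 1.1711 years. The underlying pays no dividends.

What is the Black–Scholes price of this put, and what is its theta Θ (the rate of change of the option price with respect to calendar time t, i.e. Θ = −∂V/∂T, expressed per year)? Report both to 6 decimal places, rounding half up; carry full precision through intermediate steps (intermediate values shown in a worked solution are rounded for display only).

price = 42.393460
Θ = 6.293530

σ√T = 0.1473·√1.1711 = 0.159404
d₁ = (ln(S/K) + (r+σ²/2)T) / (σ√T) = (ln(225.12/278.66) + (0.0451+0.1473²/2)·1.1711) / 0.159404 = (-0.213359 + 0.065521) / 0.159404 = -0.927437
d₂ = d₁ − σ√T = -0.927437 − 0.159404 = -1.086841
e^{−rT} = e^{−0.0451·1.1711} = 0.948554
N(−d₁) = 0.823150,  N(−d₂) = 0.861447
Put price V = K·e^{−rT}·N(−d₂) − S·N(−d₁) = 227.701024 − 185.307565 = 42.393460
φ(d₁) = (1/√(2π))·e^{−d₁²/2} = 0.259497
Θ = −S·φ(d₁)·σ/(2√T) + r·K·e^{−rT}·N(−d₂) = −3.975786 + 10.269316 = 6.293530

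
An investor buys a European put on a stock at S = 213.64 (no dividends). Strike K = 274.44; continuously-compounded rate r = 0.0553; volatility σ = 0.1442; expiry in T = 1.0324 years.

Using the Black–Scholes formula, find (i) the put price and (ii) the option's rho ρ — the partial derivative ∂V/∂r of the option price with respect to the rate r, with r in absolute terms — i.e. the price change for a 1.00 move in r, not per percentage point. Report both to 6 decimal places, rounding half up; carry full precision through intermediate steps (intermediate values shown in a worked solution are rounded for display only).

σ√T = 0.1442·√1.0324 = 0.146517
d₁ = (ln(S/K) + (r+σ²/2)T) / (σ√T) = (ln(213.64/274.44) + (0.0553+0.1442²/2)·1.0324) / 0.146517 = (-0.250440 + 0.067825) / 0.146517 = -1.246370
d₂ = d₁ − σ√T = -1.246370 − 0.146517 = -1.392887
e^{−rT} = e^{−0.0553·1.0324} = 0.944507
N(−d₁) = 0.893686,  N(−d₂) = 0.918173
Put price V = K·e^{−rT}·N(−d₂) − S·N(−d₁) = 238.000212 − 190.927011 = 47.073200
ρ = −K·T·e^{−rT}·N(−d₂) = -245.711418

price = 47.073200
ρ = -245.711418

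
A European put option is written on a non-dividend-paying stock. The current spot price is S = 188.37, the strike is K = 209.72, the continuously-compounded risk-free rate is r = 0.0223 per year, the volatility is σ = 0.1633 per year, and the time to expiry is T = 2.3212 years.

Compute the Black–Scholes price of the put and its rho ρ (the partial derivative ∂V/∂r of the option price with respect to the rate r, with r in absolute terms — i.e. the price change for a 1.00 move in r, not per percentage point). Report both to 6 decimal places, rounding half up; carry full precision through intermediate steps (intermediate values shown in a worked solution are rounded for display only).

price = 25.041377
ρ = -294.004604

σ√T = 0.1633·√2.3212 = 0.248795
d₁ = (ln(S/K) + (r+σ²/2)T) / (σ√T) = (ln(188.37/209.72) + (0.0223+0.1633²/2)·2.3212) / 0.248795 = (-0.107365 + 0.082712) / 0.248795 = -0.099089
d₂ = d₁ − σ√T = -0.099089 − 0.248795 = -0.347884
e^{−rT} = e^{−0.0223·2.3212} = 0.949554
N(−d₁) = 0.539466,  N(−d₂) = 0.636036
Put price V = K·e^{−rT}·N(−d₂) − S·N(−d₁) = 126.660608 − 101.619232 = 25.041377
ρ = −K·T·e^{−rT}·N(−d₂) = -294.004604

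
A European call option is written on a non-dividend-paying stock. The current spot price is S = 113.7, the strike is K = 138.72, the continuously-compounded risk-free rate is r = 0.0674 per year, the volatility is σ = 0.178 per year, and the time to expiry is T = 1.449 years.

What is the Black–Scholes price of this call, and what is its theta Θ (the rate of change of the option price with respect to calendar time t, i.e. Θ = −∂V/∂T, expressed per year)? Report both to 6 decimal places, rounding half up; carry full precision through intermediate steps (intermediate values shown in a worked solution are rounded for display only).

σ√T = 0.178·√1.449 = 0.214266
d₁ = (ln(S/K) + (r+σ²/2)T) / (σ√T) = (ln(113.7/138.72) + (0.0674+0.178²/2)·1.449) / 0.214266 = (-0.198894 + 0.120618) / 0.214266 = -0.365323
d₂ = d₁ − σ√T = -0.365323 − 0.214266 = -0.579589
e^{−rT} = e^{−0.0674·1.449} = 0.906955
N(d₁) = 0.357435,  N(d₂) = 0.281096
Call price V = S·N(d₁) − K·e^{−rT}·N(d₂) = 40.640380 − 35.365440 = 5.274940
φ(d₁) = (1/√(2π))·e^{−d₁²/2} = 0.373189
Θ = −S·φ(d₁)·σ/(2√T) − r·K·e^{−rT}·N(d₂) = −3.137225 − 2.383631 = -5.520856

price = 5.274940
Θ = -5.520856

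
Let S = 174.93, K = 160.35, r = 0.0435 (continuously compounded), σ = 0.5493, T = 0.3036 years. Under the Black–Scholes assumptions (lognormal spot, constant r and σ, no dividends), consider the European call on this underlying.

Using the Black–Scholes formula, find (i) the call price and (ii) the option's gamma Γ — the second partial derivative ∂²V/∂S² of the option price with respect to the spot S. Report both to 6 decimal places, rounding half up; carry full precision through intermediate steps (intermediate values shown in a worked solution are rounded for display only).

σ√T = 0.5493·√0.3036 = 0.302664
d₁ = (ln(S/K) + (r+σ²/2)T) / (σ√T) = (ln(174.93/160.35) + (0.0435+0.5493²/2)·0.3036) / 0.302664 = (0.087027 + 0.059009) / 0.302664 = 0.482503
d₂ = d₁ − σ√T = 0.482503 − 0.302664 = 0.179839
e^{−rT} = e^{−0.0435·0.3036} = 0.986880
N(d₁) = 0.685276,  N(d₂) = 0.571361
Call price V = S·N(d₁) − K·e^{−rT}·N(d₂) = 119.875285 − 90.415681 = 29.459604
φ(d₁) = (1/√(2π))·e^{−d₁²/2} = 0.355104
Γ = φ(d₁) / (S·σ·√T) = 0.006707

price = 29.459604
Γ = 0.006707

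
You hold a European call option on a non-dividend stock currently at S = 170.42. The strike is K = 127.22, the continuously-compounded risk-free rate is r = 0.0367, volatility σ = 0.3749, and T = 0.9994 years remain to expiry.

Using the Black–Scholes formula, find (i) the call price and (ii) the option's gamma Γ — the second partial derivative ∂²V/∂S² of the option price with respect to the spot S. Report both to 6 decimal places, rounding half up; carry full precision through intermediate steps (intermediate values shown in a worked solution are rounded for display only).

price = 53.387052
Γ = 0.003541

σ√T = 0.3749·√0.9994 = 0.374788
d₁ = (ln(S/K) + (r+σ²/2)T) / (σ√T) = (ln(170.42/127.22) + (0.0367+0.3749²/2)·0.9994) / 0.374788 = (0.292348 + 0.106911) / 0.374788 = 1.065294
d₂ = d₁ − σ√T = 1.065294 − 0.374788 = 0.690507
e^{−rT} = e^{−0.0367·0.9994} = 0.963987
N(d₁) = 0.856629,  N(d₂) = 0.755062
Call price V = S·N(d₁) − K·e^{−rT}·N(d₂) = 145.986641 − 92.599588 = 53.387052
φ(d₁) = (1/√(2π))·e^{−d₁²/2} = 0.226194
Γ = φ(d₁) / (S·σ·√T) = 0.003541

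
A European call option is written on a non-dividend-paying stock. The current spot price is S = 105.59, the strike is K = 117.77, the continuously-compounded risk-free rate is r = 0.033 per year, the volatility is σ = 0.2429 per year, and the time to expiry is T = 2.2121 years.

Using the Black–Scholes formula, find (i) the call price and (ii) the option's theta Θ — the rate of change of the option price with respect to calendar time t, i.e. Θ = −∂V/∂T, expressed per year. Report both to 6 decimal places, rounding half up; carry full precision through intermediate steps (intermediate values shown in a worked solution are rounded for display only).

σ√T = 0.2429·√2.2121 = 0.361268
d₁ = (ln(S/K) + (r+σ²/2)T) / (σ√T) = (ln(105.59/117.77) + (0.033+0.2429²/2)·2.2121) / 0.361268 = (-0.109170 + 0.138257) / 0.361268 = 0.080513
d₂ = d₁ − σ√T = 0.080513 − 0.361268 = -0.280755
e^{−rT} = e^{−0.033·2.2121} = 0.929601
N(d₁) = 0.532085,  N(d₂) = 0.389449
Call price V = S·N(d₁) − K·e^{−rT}·N(d₂) = 56.182895 − 42.636556 = 13.546339
φ(d₁) = (1/√(2π))·e^{−d₁²/2} = 0.397651
Θ = −S·φ(d₁)·σ/(2√T) − r·K·e^{−rT}·N(d₂) = −3.428628 − 1.407006 = -4.835634

price = 13.546339
Θ = -4.835634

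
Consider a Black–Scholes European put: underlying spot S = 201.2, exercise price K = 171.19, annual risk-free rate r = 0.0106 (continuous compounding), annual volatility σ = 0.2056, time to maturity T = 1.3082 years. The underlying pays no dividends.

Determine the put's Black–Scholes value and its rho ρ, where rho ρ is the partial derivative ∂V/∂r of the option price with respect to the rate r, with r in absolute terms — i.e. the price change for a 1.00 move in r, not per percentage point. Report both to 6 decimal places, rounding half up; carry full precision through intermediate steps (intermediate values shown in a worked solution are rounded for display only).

price = 5.703069
ρ = -58.510652

σ√T = 0.2056·√1.3082 = 0.235158
d₁ = (ln(S/K) + (r+σ²/2)T) / (σ√T) = (ln(201.2/171.19) + (0.0106+0.2056²/2)·1.3082) / 0.235158 = (0.161525 + 0.041517) / 0.235158 = 0.863427
d₂ = d₁ − σ√T = 0.863427 − 0.235158 = 0.628269
e^{−rT} = e^{−0.0106·1.3082} = 0.986229
N(−d₁) = 0.193951,  N(−d₂) = 0.264914
Put price V = K·e^{−rT}·N(−d₂) − S·N(−d₁) = 44.726076 − 39.023006 = 5.703069
ρ = −K·T·e^{−rT}·N(−d₂) = -58.510652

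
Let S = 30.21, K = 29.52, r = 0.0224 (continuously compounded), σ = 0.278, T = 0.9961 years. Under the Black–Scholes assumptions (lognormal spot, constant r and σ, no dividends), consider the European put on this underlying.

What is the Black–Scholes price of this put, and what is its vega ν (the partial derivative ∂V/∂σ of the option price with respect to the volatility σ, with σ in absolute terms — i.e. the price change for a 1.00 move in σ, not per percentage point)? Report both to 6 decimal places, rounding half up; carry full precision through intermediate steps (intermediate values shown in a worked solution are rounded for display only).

σ√T = 0.278·√0.9961 = 0.277457
d₁ = (ln(S/K) + (r+σ²/2)T) / (σ√T) = (ln(30.21/29.52) + (0.0224+0.278²/2)·0.9961) / 0.277457 = (0.023105 + 0.060804) / 0.277457 = 0.302421
d₂ = d₁ − σ√T = 0.302421 − 0.277457 = 0.024964
e^{−rT} = e^{−0.0224·0.9961} = 0.977934
N(−d₁) = 0.381166,  N(−d₂) = 0.490042
Put price V = K·e^{−rT}·N(−d₂) − S·N(−d₁) = 14.146838 − 11.515012 = 2.631826
φ(d₁) = (1/√(2π))·e^{−d₁²/2} = 0.381110
ν = S·φ(d₁)·√T = 11.490854

price = 2.631826
ν = 11.490854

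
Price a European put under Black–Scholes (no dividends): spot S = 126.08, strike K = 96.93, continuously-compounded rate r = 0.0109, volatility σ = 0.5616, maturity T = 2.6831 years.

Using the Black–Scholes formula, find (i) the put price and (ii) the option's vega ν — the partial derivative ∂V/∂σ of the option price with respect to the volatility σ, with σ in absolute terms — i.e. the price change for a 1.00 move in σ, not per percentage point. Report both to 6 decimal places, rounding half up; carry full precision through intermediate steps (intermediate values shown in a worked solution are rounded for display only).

price = 24.858423
ν = 60.895555

σ√T = 0.5616·√2.6831 = 0.919910
d₁ = (ln(S/K) + (r+σ²/2)T) / (σ√T) = (ln(126.08/96.93) + (0.0109+0.5616²/2)·2.6831) / 0.919910 = (0.262928 + 0.452363) / 0.919910 = 0.777566
d₂ = d₁ − σ√T = 0.777566 − 0.919910 = -0.142345
e^{−rT} = e^{−0.0109·2.6831} = 0.971178
N(−d₁) = 0.218412,  N(−d₂) = 0.556596
Put price V = K·e^{−rT}·N(−d₂) − S·N(−d₁) = 52.395871 − 27.537448 = 24.858423
φ(d₁) = (1/√(2π))·e^{−d₁²/2} = 0.294863
ν = S·φ(d₁)·√T = 60.895555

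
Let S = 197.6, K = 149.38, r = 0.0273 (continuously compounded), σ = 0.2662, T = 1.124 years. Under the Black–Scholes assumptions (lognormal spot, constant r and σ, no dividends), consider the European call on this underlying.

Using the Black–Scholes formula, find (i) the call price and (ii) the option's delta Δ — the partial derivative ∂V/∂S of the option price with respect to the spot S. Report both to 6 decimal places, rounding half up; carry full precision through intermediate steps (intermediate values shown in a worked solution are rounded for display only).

price = 55.989573
Δ = 0.892713

σ√T = 0.2662·√1.124 = 0.282222
d₁ = (ln(S/K) + (r+σ²/2)T) / (σ√T) = (ln(197.6/149.38) + (0.0273+0.2662²/2)·1.124) / 0.282222 = (0.279751 + 0.070510) / 0.282222 = 1.241083
d₂ = d₁ − σ√T = 1.241083 − 0.282222 = 0.958861
e^{−rT} = e^{−0.0273·1.124} = 0.969781
N(d₁) = 0.892713,  N(d₂) = 0.831186
Call price V = S·N(d₁) − K·e^{−rT}·N(d₂) = 176.399992 − 120.410419 = 55.989573
Δ = N(d₁) = 0.892713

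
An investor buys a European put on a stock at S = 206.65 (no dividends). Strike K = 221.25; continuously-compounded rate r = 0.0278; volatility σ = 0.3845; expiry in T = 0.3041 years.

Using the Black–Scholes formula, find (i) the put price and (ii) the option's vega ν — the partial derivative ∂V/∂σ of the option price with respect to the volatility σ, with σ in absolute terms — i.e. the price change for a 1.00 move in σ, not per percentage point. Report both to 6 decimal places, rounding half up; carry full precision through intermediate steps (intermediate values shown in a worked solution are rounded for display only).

price = 25.062059
ν = 44.763254

σ√T = 0.3845·√0.3041 = 0.212034
d₁ = (ln(S/K) + (r+σ²/2)T) / (σ√T) = (ln(206.65/221.25) + (0.0278+0.3845²/2)·0.3041) / 0.212034 = (-0.068267 + 0.030933) / 0.212034 = -0.176074
d₂ = d₁ − σ√T = -0.176074 − 0.212034 = -0.388108
e^{−rT} = e^{−0.0278·0.3041} = 0.991582
N(−d₁) = 0.569882,  N(−d₂) = 0.651032
Put price V = K·e^{−rT}·N(−d₂) − S·N(−d₁) = 142.828218 − 117.766158 = 25.062059
φ(d₁) = (1/√(2π))·e^{−d₁²/2} = 0.392806
ν = S·φ(d₁)·√T = 44.763254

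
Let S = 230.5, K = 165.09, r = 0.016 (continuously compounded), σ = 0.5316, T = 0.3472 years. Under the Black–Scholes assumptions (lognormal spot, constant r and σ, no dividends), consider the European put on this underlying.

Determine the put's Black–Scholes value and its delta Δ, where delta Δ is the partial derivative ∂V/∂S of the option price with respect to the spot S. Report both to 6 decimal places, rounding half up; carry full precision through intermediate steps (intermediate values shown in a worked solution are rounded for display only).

σ√T = 0.5316·√0.3472 = 0.313238
d₁ = (ln(S/K) + (r+σ²/2)T) / (σ√T) = (ln(230.5/165.09) + (0.016+0.5316²/2)·0.3472) / 0.313238 = (0.333760 + 0.054614) / 0.313238 = 1.239869
d₂ = d₁ − σ√T = 1.239869 − 0.313238 = 0.926631
e^{−rT} = e^{−0.016·0.3472} = 0.994460
N(−d₁) = 0.107512,  N(−d₂) = 0.177059
Put price V = K·e^{−rT}·N(−d₂) − S·N(−d₁) = 29.068768 − 24.781504 = 4.287264
Δ = −N(−d₁) = -0.107512

price = 4.287264
Δ = -0.107512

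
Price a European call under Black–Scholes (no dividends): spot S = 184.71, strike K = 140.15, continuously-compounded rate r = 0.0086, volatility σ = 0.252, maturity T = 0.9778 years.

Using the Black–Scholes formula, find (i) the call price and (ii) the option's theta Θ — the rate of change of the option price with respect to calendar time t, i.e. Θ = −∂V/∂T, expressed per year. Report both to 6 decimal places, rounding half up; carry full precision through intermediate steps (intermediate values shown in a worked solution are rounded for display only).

price = 48.242133
Θ = -5.222396

σ√T = 0.252·√0.9778 = 0.249187
d₁ = (ln(S/K) + (r+σ²/2)T) / (σ√T) = (ln(184.71/140.15) + (0.0086+0.252²/2)·0.9778) / 0.249187 = (0.276074 + 0.039456) / 0.249187 = 1.266237
d₂ = d₁ − σ√T = 1.266237 − 0.249187 = 1.017050
e^{−rT} = e^{−0.0086·0.9778} = 0.991626
N(d₁) = 0.897286,  N(d₂) = 0.845435
Call price V = S·N(d₁) − K·e^{−rT}·N(d₂) = 165.737676 − 117.495543 = 48.242133
φ(d₁) = (1/√(2π))·e^{−d₁²/2} = 0.178956
Θ = −S·φ(d₁)·σ/(2√T) − r·K·e^{−rT}·N(d₂) = −4.211935 − 1.010462 = -5.222396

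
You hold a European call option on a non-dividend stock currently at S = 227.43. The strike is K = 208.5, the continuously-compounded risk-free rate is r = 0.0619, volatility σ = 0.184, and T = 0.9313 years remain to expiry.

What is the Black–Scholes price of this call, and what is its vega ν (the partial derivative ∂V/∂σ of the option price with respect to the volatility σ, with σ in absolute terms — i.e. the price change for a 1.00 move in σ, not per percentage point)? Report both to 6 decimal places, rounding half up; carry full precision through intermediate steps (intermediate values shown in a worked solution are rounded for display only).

σ√T = 0.184·√0.9313 = 0.177567
d₁ = (ln(S/K) + (r+σ²/2)T) / (σ√T) = (ln(227.43/208.5) + (0.0619+0.184²/2)·0.9313) / 0.177567 = (0.086903 + 0.073413) / 0.177567 = 0.902847
d₂ = d₁ − σ√T = 0.902847 − 0.177567 = 0.725280
e^{−rT} = e^{−0.0619·0.9313} = 0.943983
N(d₁) = 0.816696,  N(d₂) = 0.765860
Call price V = S·N(d₁) − K·e^{−rT}·N(d₂) = 185.741275 − 150.736827 = 35.004448
φ(d₁) = (1/√(2π))·e^{−d₁²/2} = 0.265403
ν = S·φ(d₁)·√T = 58.250384

price = 35.004448
ν = 58.250384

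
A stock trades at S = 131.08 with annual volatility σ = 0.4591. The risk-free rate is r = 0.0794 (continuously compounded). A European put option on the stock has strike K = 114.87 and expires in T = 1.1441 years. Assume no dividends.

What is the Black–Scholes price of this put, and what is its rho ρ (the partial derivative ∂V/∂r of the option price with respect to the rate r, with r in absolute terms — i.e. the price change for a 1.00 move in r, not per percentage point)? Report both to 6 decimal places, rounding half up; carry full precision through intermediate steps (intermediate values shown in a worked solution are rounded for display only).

price = 12.050794
ρ = -50.105254

σ√T = 0.4591·√1.1441 = 0.491065
d₁ = (ln(S/K) + (r+σ²/2)T) / (σ√T) = (ln(131.08/114.87) + (0.0794+0.4591²/2)·1.1441) / 0.491065 = (0.132007 + 0.211414) / 0.491065 = 0.699338
d₂ = d₁ − σ√T = 0.699338 − 0.491065 = 0.208273
e^{−rT} = e^{−0.0794·1.1441} = 0.913162
N(−d₁) = 0.242170,  N(−d₂) = 0.417508
Put price V = K·e^{−rT}·N(−d₂) − S·N(−d₁) = 43.794471 − 31.743678 = 12.050794
ρ = −K·T·e^{−rT}·N(−d₂) = -50.105254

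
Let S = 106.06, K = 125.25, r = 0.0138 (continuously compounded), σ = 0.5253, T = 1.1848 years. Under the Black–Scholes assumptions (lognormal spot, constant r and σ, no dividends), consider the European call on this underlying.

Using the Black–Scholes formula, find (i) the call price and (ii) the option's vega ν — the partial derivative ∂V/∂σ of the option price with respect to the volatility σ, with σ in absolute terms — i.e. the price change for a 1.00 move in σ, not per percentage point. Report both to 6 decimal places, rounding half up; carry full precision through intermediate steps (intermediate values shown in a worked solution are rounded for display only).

price = 18.075231
ν = 46.042932

σ√T = 0.5253·√1.1848 = 0.571781
d₁ = (ln(S/K) + (r+σ²/2)T) / (σ√T) = (ln(106.06/125.25) + (0.0138+0.5253²/2)·1.1848) / 0.571781 = (-0.166307 + 0.179817) / 0.571781 = 0.023629
d₂ = d₁ − σ√T = 0.023629 − 0.571781 = -0.548153
e^{−rT} = e^{−0.0138·1.1848} = 0.983783
N(d₁) = 0.509426,  N(d₂) = 0.291794
Call price V = S·N(d₁) − K·e^{−rT}·N(d₂) = 54.029675 − 35.954444 = 18.075231
φ(d₁) = (1/√(2π))·e^{−d₁²/2} = 0.398831
ν = S·φ(d₁)·√T = 46.042932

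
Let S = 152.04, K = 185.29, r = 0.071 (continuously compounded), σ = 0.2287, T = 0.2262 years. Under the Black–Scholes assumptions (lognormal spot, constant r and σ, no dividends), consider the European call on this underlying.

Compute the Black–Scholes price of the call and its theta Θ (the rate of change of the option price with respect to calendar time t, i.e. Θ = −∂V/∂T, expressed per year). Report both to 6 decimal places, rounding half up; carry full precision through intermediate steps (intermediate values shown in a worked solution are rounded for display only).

σ√T = 0.2287·√0.2262 = 0.108771
d₁ = (ln(S/K) + (r+σ²/2)T) / (σ√T) = (ln(152.04/185.29) + (0.071+0.2287²/2)·0.2262) / 0.108771 = (-0.197779 + 0.021976) / 0.108771 = -1.616268
d₂ = d₁ − σ√T = -1.616268 − 0.108771 = -1.725038
e^{−rT} = e^{−0.071·0.2262} = 0.984068
N(d₁) = 0.053018,  N(d₂) = 0.042260
Call price V = S·N(d₁) − K·e^{−rT}·N(d₂) = 8.060893 − 7.705653 = 0.355240
φ(d₁) = (1/√(2π))·e^{−d₁²/2} = 0.108057
Θ = −S·φ(d₁)·σ/(2√T) − r·K·e^{−rT}·N(d₂) = −3.950022 − 0.547101 = -4.497124

price = 0.355240
Θ = -4.497124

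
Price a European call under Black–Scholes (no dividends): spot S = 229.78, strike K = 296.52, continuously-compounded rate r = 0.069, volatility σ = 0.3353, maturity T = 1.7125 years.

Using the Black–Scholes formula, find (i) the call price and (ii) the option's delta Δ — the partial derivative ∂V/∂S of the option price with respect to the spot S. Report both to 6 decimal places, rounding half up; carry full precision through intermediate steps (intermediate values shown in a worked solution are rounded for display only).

σ√T = 0.3353·√1.7125 = 0.438782
d₁ = (ln(S/K) + (r+σ²/2)T) / (σ√T) = (ln(229.78/296.52) + (0.069+0.3353²/2)·1.7125) / 0.438782 = (-0.254992 + 0.214427) / 0.438782 = -0.092449
d₂ = d₁ − σ√T = -0.092449 − 0.438782 = -0.531231
e^{−rT} = e^{−0.069·1.7125} = 0.888552
N(d₁) = 0.463171,  N(d₂) = 0.297629
Call price V = S·N(d₁) − K·e^{−rT}·N(d₂) = 106.427345 − 78.417387 = 28.009957
Δ = N(d₁) = 0.463171

price = 28.009957
Δ = 0.463171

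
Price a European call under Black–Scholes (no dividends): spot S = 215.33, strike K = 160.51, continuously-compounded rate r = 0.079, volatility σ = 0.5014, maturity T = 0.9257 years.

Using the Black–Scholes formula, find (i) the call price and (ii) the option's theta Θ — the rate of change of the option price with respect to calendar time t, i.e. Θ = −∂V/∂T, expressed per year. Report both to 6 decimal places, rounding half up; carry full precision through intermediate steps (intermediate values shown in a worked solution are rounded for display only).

σ√T = 0.5014·√0.9257 = 0.482414
d₁ = (ln(S/K) + (r+σ²/2)T) / (σ√T) = (ln(215.33/160.51) + (0.079+0.5014²/2)·0.9257) / 0.482414 = (0.293815 + 0.189492) / 0.482414 = 1.001853
d₂ = d₁ − σ√T = 1.001853 − 0.482414 = 0.519439
e^{−rT} = e^{−0.079·0.9257} = 0.929480
N(d₁) = 0.841793,  N(d₂) = 0.698273
Call price V = S·N(d₁) − K·e^{−rT}·N(d₂) = 181.263197 − 104.175852 = 77.087346
φ(d₁) = (1/√(2π))·e^{−d₁²/2} = 0.241522
Θ = −S·φ(d₁)·σ/(2√T) − r·K·e^{−rT}·N(d₂) = −13.551310 − 8.229892 = -21.781202

price = 77.087346
Θ = -21.781202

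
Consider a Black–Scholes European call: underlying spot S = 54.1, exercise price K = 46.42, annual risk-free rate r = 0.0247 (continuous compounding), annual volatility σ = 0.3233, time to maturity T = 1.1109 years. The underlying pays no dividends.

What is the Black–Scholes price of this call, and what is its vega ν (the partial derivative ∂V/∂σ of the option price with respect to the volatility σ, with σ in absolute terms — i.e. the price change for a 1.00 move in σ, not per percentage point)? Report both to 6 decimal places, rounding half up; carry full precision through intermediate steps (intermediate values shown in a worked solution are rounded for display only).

price = 12.091801
ν = 17.802423

σ√T = 0.3233·√1.1109 = 0.340756
d₁ = (ln(S/K) + (r+σ²/2)T) / (σ√T) = (ln(54.1/46.42) + (0.0247+0.3233²/2)·1.1109) / 0.340756 = (0.153104 + 0.085496) / 0.340756 = 0.700209
d₂ = d₁ − σ√T = 0.700209 − 0.340756 = 0.359453
e^{−rT} = e^{−0.0247·1.1109} = 0.972934
N(d₁) = 0.758102,  N(d₂) = 0.640372
Call price V = S·N(d₁) − K·e^{−rT}·N(d₂) = 41.013297 − 28.921496 = 12.091801
φ(d₁) = (1/√(2π))·e^{−d₁²/2} = 0.312208
ν = S·φ(d₁)·√T = 17.802423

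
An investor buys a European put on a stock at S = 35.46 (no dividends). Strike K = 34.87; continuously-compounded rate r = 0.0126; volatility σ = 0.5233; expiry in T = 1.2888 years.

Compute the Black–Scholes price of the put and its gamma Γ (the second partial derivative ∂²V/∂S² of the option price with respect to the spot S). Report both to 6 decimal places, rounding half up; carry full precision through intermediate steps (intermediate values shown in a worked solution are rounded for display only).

σ√T = 0.5233·√1.2888 = 0.594078
d₁ = (ln(S/K) + (r+σ²/2)T) / (σ√T) = (ln(35.46/34.87) + (0.0126+0.5233²/2)·1.2888) / 0.594078 = (0.016778 + 0.192703) / 0.594078 = 0.352616
d₂ = d₁ − σ√T = 0.352616 − 0.594078 = -0.241462
e^{−rT} = e^{−0.0126·1.2888} = 0.983892
N(−d₁) = 0.362188,  N(−d₂) = 0.595401
Put price V = K·e^{−rT}·N(−d₂) − S·N(−d₁) = 20.427221 − 12.843187 = 7.584034
φ(d₁) = (1/√(2π))·e^{−d₁²/2} = 0.374896
Γ = φ(d₁) / (S·σ·√T) = 0.017796

price = 7.584034
Γ = 0.017796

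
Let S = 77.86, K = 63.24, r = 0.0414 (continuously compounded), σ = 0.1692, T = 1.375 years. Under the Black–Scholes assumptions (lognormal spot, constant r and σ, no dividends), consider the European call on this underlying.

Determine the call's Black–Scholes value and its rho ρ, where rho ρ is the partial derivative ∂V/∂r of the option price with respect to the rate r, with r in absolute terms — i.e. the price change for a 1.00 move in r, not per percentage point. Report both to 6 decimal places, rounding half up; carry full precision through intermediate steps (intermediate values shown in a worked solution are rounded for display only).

σ√T = 0.1692·√1.375 = 0.198405
d₁ = (ln(S/K) + (r+σ²/2)T) / (σ√T) = (ln(77.86/63.24) + (0.0414+0.1692²/2)·1.375) / 0.198405 = (0.207975 + 0.076607) / 0.198405 = 1.434355
d₂ = d₁ − σ√T = 1.434355 − 0.198405 = 1.235950
e^{−rT} = e^{−0.0414·1.375} = 0.944665
N(d₁) = 0.924264,  N(d₂) = 0.891761
Call price V = S·N(d₁) − K·e^{−rT}·N(d₂) = 71.963230 − 53.274370 = 18.688859
ρ = K·T·e^{−rT}·N(d₂) = 73.252259

price = 18.688859
ρ = 73.252259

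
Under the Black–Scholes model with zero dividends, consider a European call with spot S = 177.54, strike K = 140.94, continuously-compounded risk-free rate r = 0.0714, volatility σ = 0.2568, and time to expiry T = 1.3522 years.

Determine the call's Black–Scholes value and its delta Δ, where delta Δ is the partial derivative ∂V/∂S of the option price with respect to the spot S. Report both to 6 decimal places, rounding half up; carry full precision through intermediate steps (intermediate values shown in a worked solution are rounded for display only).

price = 52.659088
Δ = 0.893567

σ√T = 0.2568·√1.3522 = 0.298618
d₁ = (ln(S/K) + (r+σ²/2)T) / (σ√T) = (ln(177.54/140.94) + (0.0714+0.2568²/2)·1.3522) / 0.298618 = (0.230862 + 0.141133) / 0.298618 = 1.245723
d₂ = d₁ − σ√T = 1.245723 − 0.298618 = 0.947106
e^{−rT} = e^{−0.0714·1.3522} = 0.907967
N(d₁) = 0.893567,  N(d₂) = 0.828208
Call price V = S·N(d₁) − K·e^{−rT}·N(d₂) = 158.643888 − 105.984801 = 52.659088
Δ = N(d₁) = 0.893567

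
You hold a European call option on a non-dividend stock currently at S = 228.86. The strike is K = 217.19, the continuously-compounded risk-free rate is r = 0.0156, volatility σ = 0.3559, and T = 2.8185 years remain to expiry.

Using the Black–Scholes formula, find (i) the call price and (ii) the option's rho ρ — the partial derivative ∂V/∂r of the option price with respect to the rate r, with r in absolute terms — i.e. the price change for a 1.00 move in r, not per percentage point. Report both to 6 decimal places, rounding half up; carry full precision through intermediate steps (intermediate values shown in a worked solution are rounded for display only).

price = 62.435350
ρ = 260.859664

σ√T = 0.3559·√2.8185 = 0.597499
d₁ = (ln(S/K) + (r+σ²/2)T) / (σ√T) = (ln(228.86/217.19) + (0.0156+0.3559²/2)·2.8185) / 0.597499 = (0.052338 + 0.222471) / 0.597499 = 0.459932
d₂ = d₁ − σ√T = 0.459932 − 0.597499 = -0.137567
e^{−rT} = e^{−0.0156·2.8185} = 0.956984
N(d₁) = 0.677218,  N(d₂) = 0.445291
Call price V = S·N(d₁) − K·e^{−rT}·N(d₂) = 154.988007 − 92.552657 = 62.435350
ρ = K·T·e^{−rT}·N(d₂) = 260.859664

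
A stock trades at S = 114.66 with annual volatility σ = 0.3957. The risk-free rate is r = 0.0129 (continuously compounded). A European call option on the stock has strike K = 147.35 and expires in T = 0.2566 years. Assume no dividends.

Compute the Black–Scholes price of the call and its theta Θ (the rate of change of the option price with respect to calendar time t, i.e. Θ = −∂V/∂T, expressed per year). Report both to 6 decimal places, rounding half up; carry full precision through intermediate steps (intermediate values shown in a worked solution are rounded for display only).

price = 1.353221
Θ = -9.557659

σ√T = 0.3957·√0.2566 = 0.200445
d₁ = (ln(S/K) + (r+σ²/2)T) / (σ√T) = (ln(114.66/147.35) + (0.0129+0.3957²/2)·0.2566) / 0.200445 = (-0.250839 + 0.023399) / 0.200445 = -1.134679
d₂ = d₁ − σ√T = -1.134679 − 0.200445 = -1.335124
e^{−rT} = e^{−0.0129·0.2566} = 0.996695
N(d₁) = 0.128255,  N(d₂) = 0.090918
Call price V = S·N(d₁) − K·e^{−rT}·N(d₂) = 14.705705 − 13.352483 = 1.353221
φ(d₁) = (1/√(2π))·e^{−d₁²/2} = 0.209572
Θ = −S·φ(d₁)·σ/(2√T) − r·K·e^{−rT}·N(d₂) = −9.385412 − 0.172247 = -9.557659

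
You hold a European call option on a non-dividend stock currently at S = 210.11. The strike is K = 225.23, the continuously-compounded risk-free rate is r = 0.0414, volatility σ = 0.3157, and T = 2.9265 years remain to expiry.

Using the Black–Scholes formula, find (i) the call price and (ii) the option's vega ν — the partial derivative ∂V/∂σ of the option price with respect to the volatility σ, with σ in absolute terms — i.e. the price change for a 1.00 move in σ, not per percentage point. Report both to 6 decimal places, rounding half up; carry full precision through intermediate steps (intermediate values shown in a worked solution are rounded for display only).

price = 49.083707
ν = 134.119060

σ√T = 0.3157·√2.9265 = 0.540068
d₁ = (ln(S/K) + (r+σ²/2)T) / (σ√T) = (ln(210.11/225.23) + (0.0414+0.3157²/2)·2.9265) / 0.540068 = (-0.069491 + 0.266994) / 0.540068 = 0.365700
d₂ = d₁ − σ√T = 0.365700 − 0.540068 = -0.174368
e^{−rT} = e^{−0.0414·2.9265} = 0.885895
N(d₁) = 0.642706,  N(d₂) = 0.430788
Call price V = S·N(d₁) − K·e^{−rT}·N(d₂) = 135.038879 − 85.955172 = 49.083707
φ(d₁) = (1/√(2π))·e^{−d₁²/2} = 0.373138
ν = S·φ(d₁)·√T = 134.119060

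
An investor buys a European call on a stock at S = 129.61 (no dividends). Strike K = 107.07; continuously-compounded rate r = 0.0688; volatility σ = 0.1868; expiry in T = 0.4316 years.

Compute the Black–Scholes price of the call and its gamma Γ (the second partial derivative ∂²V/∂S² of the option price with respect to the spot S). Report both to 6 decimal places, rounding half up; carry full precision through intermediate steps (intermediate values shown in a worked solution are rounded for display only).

σ√T = 0.1868·√0.4316 = 0.122721
d₁ = (ln(S/K) + (r+σ²/2)T) / (σ√T) = (ln(129.61/107.07) + (0.0688+0.1868²/2)·0.4316) / 0.122721 = (0.191047 + 0.037224) / 0.122721 = 1.860090
d₂ = d₁ − σ√T = 1.860090 − 0.122721 = 1.737369
e^{−rT} = e^{−0.0688·0.4316} = 0.970742
N(d₁) = 0.968564,  N(d₂) = 0.958839
Call price V = S·N(d₁) − K·e^{−rT}·N(d₂) = 125.535525 − 99.659224 = 25.876301
φ(d₁) = (1/√(2π))·e^{−d₁²/2} = 0.070729
Γ = φ(d₁) / (S·σ·√T) = 0.004447

price = 25.876301
Γ = 0.004447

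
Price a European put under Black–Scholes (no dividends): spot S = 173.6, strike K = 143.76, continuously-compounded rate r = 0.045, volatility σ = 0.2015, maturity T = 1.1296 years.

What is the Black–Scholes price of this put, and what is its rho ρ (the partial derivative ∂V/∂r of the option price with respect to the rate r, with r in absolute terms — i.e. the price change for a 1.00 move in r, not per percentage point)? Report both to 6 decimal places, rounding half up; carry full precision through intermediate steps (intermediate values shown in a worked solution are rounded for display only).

price = 2.175472
ρ = -24.079947

σ√T = 0.2015·√1.1296 = 0.214160
d₁ = (ln(S/K) + (r+σ²/2)T) / (σ√T) = (ln(173.6/143.76) + (0.045+0.2015²/2)·1.1296) / 0.214160 = (0.188609 + 0.073764) / 0.214160 = 1.225127
d₂ = d₁ − σ√T = 1.225127 − 0.214160 = 1.010968
e^{−rT} = e^{−0.045·1.1296} = 0.950438
N(−d₁) = 0.110264,  N(−d₂) = 0.156016
Put price V = K·e^{−rT}·N(−d₂) − S·N(−d₁) = 21.317234 − 19.141761 = 2.175472
ρ = −K·T·e^{−rT}·N(−d₂) = -24.079947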